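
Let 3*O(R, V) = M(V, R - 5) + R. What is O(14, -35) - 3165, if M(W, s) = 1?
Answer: -3160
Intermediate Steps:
O(R, V) = ⅓ + R/3 (O(R, V) = (1 + R)/3 = ⅓ + R/3)
O(14, -35) - 3165 = (⅓ + (⅓)*14) - 3165 = (⅓ + 14/3) - 3165 = 5 - 3165 = -3160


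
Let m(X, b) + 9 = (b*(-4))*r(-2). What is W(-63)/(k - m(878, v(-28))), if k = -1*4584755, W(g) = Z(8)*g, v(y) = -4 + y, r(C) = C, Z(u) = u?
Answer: 252/2292245 ≈ 0.00010994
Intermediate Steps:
W(g) = 8*g
m(X, b) = -9 + 8*b (m(X, b) = -9 + (b*(-4))*(-2) = -9 - 4*b*(-2) = -9 + 8*b)
k = -4584755
W(-63)/(k - m(878, v(-28))) = (8*(-63))/(-4584755 - (-9 + 8*(-4 - 28))) = -504/(-4584755 - (-9 + 8*(-32))) = -504/(-4584755 - (-9 - 256)) = -504/(-4584755 - 1*(-265)) = -504/(-4584755 + 265) = -504/(-4584490) = -504*(-1/4584490) = 252/2292245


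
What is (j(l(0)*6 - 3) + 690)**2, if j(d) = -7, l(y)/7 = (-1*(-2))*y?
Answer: 466489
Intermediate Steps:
l(y) = 14*y (l(y) = 7*((-1*(-2))*y) = 7*(2*y) = 14*y)
(j(l(0)*6 - 3) + 690)**2 = (-7 + 690)**2 = 683**2 = 466489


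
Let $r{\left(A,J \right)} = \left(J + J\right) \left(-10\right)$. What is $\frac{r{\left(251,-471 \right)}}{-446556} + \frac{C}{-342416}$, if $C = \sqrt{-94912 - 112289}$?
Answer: $- \frac{785}{37213} - \frac{i \sqrt{207201}}{342416} \approx -0.021095 - 0.0013294 i$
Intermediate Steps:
$r{\left(A,J \right)} = - 20 J$ ($r{\left(A,J \right)} = 2 J \left(-10\right) = - 20 J$)
$C = i \sqrt{207201}$ ($C = \sqrt{-207201} = i \sqrt{207201} \approx 455.19 i$)
$\frac{r{\left(251,-471 \right)}}{-446556} + \frac{C}{-342416} = \frac{\left(-20\right) \left(-471\right)}{-446556} + \frac{i \sqrt{207201}}{-342416} = 9420 \left(- \frac{1}{446556}\right) + i \sqrt{207201} \left(- \frac{1}{342416}\right) = - \frac{785}{37213} - \frac{i \sqrt{207201}}{342416}$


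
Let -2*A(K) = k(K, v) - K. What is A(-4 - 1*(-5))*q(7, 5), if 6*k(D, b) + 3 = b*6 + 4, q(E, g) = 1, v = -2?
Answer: 17/12 ≈ 1.4167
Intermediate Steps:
k(D, b) = 1/6 + b (k(D, b) = -1/2 + (b*6 + 4)/6 = -1/2 + (6*b + 4)/6 = -1/2 + (4 + 6*b)/6 = -1/2 + (2/3 + b) = 1/6 + b)
A(K) = 11/12 + K/2 (A(K) = -((1/6 - 2) - K)/2 = -(-11/6 - K)/2 = 11/12 + K/2)
A(-4 - 1*(-5))*q(7, 5) = (11/12 + (-4 - 1*(-5))/2)*1 = (11/12 + (-4 + 5)/2)*1 = (11/12 + (1/2)*1)*1 = (11/12 + 1/2)*1 = (17/12)*1 = 17/12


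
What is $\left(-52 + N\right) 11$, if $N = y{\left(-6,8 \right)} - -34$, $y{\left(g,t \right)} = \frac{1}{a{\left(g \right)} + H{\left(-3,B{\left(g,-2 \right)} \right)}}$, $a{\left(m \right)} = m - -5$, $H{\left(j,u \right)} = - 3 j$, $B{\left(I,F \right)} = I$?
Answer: $- \frac{1573}{8} \approx -196.63$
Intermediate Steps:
$a{\left(m \right)} = 5 + m$ ($a{\left(m \right)} = m + 5 = 5 + m$)
$y{\left(g,t \right)} = \frac{1}{14 + g}$ ($y{\left(g,t \right)} = \frac{1}{\left(5 + g\right) - -9} = \frac{1}{\left(5 + g\right) + 9} = \frac{1}{14 + g}$)
$N = \frac{273}{8}$ ($N = \frac{1}{14 - 6} - -34 = \frac{1}{8} + 34 = \frac{273}{8} \approx 34.125$)
$\left(-52 + N\right) 11 = \left(-52 + \frac{273}{8}\right) 11 = \left(- \frac{143}{8}\right) 11 = - \frac{1573}{8}$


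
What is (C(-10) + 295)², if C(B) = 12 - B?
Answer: 100489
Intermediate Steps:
(C(-10) + 295)² = ((12 - 1*(-10)) + 295)² = ((12 + 10) + 295)² = (22 + 295)² = 317² = 100489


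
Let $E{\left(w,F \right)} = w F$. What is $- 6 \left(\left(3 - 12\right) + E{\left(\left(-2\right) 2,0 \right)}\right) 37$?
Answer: $1998$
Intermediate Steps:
$E{\left(w,F \right)} = F w$
$- 6 \left(\left(3 - 12\right) + E{\left(\left(-2\right) 2,0 \right)}\right) 37 = - 6 \left(\left(3 - 12\right) + 0 \left(\left(-2\right) 2\right)\right) 37 = - 6 \left(-9 + 0 \left(-4\right)\right) 37 = - 6 \left(-9 + 0\right) 37 = \left(-6\right) \left(-9\right) 37 = 54 \cdot 37 = 1998$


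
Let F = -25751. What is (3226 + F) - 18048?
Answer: -40573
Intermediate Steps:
(3226 + F) - 18048 = (3226 - 25751) - 18048 = -22525 - 18048 = -40573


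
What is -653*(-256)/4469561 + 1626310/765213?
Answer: 7396810876694/3420166181493 ≈ 2.1627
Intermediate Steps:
-653*(-256)/4469561 + 1626310/765213 = 167168*(1/4469561) + 1626310*(1/765213) = 167168/4469561 + 1626310/765213 = 7396810876694/3420166181493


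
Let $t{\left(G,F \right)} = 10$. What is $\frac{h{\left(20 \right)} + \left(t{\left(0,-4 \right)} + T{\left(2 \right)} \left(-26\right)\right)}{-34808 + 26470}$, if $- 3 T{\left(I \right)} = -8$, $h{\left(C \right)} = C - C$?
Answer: $\frac{89}{12507} \approx 0.007116$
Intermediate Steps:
$h{\left(C \right)} = 0$
$T{\left(I \right)} = \frac{8}{3}$ ($T{\left(I \right)} = \left(- \frac{1}{3}\right) \left(-8\right) = \frac{8}{3}$)
$\frac{h{\left(20 \right)} + \left(t{\left(0,-4 \right)} + T{\left(2 \right)} \left(-26\right)\right)}{-34808 + 26470} = \frac{0 + \left(10 + \frac{8}{3} \left(-26\right)\right)}{-34808 + 26470} = \frac{0 + \left(10 - \frac{208}{3}\right)}{-8338} = \left(0 - \frac{178}{3}\right) \left(- \frac{1}{8338}\right) = \left(- \frac{178}{3}\right) \left(- \frac{1}{8338}\right) = \frac{89}{12507}$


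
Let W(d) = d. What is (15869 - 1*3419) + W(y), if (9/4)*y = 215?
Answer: 112910/9 ≈ 12546.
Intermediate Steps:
y = 860/9 (y = (4/9)*215 = 860/9 ≈ 95.556)
(15869 - 1*3419) + W(y) = (15869 - 1*3419) + 860/9 = (15869 - 3419) + 860/9 = 12450 + 860/9 = 112910/9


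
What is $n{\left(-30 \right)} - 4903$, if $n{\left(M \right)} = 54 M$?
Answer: $-6523$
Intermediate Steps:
$n{\left(-30 \right)} - 4903 = 54 \left(-30\right) - 4903 = -1620 - 4903 = -6523$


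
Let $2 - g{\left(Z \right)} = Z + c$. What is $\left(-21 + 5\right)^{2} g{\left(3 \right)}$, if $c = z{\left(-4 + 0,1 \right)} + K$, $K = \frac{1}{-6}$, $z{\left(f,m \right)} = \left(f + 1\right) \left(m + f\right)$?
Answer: $- \frac{7552}{3} \approx -2517.3$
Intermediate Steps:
$z{\left(f,m \right)} = \left(1 + f\right) \left(f + m\right)$
$K = - \frac{1}{6} \approx -0.16667$
$c = \frac{53}{6}$ ($c = \left(\left(-4 + 0\right) + 1 + \left(-4 + 0\right)^{2} + \left(-4 + 0\right) 1\right) - \frac{1}{6} = \left(-4 + 1 + \left(-4\right)^{2} - 4\right) - \frac{1}{6} = \left(-4 + 1 + 16 - 4\right) - \frac{1}{6} = 9 - \frac{1}{6} = \frac{53}{6} \approx 8.8333$)
$g{\left(Z \right)} = - \frac{41}{6} - Z$ ($g{\left(Z \right)} = 2 - \left(Z + \frac{53}{6}\right) = 2 - \left(\frac{53}{6} + Z\right) = - \frac{41}{6} - Z$)
$\left(-21 + 5\right)^{2} g{\left(3 \right)} = \left(-21 + 5\right)^{2} \left(- \frac{41}{6} - 3\right) = \left(-16\right)^{2} \left(- \frac{41}{6} - 3\right) = 256 \left(- \frac{59}{6}\right) = - \frac{7552}{3}$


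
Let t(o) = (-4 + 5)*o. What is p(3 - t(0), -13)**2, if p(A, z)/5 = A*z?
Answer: 38025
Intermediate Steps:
t(o) = o (t(o) = 1*o = o)
p(A, z) = 5*A*z (p(A, z) = 5*(A*z) = 5*A*z)
p(3 - t(0), -13)**2 = (5*(3 - 1*0)*(-13))**2 = (5*(3 + 0)*(-13))**2 = (5*3*(-13))**2 = (-195)**2 = 38025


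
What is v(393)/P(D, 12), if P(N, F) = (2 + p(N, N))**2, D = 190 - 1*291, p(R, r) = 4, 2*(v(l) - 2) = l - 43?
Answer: 59/12 ≈ 4.9167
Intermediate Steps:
v(l) = -39/2 + l/2 (v(l) = 2 + (l - 43)/2 = 2 + (-43 + l)/2 = 2 + (-43/2 + l/2) = -39/2 + l/2)
D = -101 (D = 190 - 291 = -101)
P(N, F) = 36 (P(N, F) = (2 + 4)**2 = 6**2 = 36)
v(393)/P(D, 12) = (-39/2 + (1/2)*393)/36 = (-39/2 + 393/2)*(1/36) = 177*(1/36) = 59/12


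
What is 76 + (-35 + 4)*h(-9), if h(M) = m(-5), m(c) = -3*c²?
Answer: 2401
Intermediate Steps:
h(M) = -75 (h(M) = -3*(-5)² = -3*25 = -75)
76 + (-35 + 4)*h(-9) = 76 + (-35 + 4)*(-75) = 76 - 31*(-75) = 76 + 2325 = 2401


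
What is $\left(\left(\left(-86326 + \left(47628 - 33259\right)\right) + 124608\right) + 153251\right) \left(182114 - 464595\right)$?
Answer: $-58163402862$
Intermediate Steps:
$\left(\left(\left(-86326 + \left(47628 - 33259\right)\right) + 124608\right) + 153251\right) \left(182114 - 464595\right) = \left(\left(\left(-86326 + 14369\right) + 124608\right) + 153251\right) \left(-282481\right) = \left(\left(-71957 + 124608\right) + 153251\right) \left(-282481\right) = \left(52651 + 153251\right) \left(-282481\right) = 205902 \left(-282481\right) = -58163402862$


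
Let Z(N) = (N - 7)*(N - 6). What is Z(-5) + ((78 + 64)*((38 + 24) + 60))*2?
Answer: 34780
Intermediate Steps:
Z(N) = (-7 + N)*(-6 + N)
Z(-5) + ((78 + 64)*((38 + 24) + 60))*2 = (42 + (-5)² - 13*(-5)) + ((78 + 64)*((38 + 24) + 60))*2 = (42 + 25 + 65) + (142*(62 + 60))*2 = 132 + (142*122)*2 = 132 + 17324*2 = 132 + 34648 = 34780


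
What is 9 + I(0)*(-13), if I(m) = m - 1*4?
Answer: 61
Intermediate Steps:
I(m) = -4 + m (I(m) = m - 4 = -4 + m)
9 + I(0)*(-13) = 9 + (-4 + 0)*(-13) = 9 - 4*(-13) = 9 + 52 = 61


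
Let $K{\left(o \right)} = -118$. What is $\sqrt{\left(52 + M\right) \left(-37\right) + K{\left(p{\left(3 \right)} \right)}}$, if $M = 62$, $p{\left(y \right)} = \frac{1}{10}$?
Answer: $4 i \sqrt{271} \approx 65.848 i$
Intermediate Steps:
$p{\left(y \right)} = \frac{1}{10}$
$\sqrt{\left(52 + M\right) \left(-37\right) + K{\left(p{\left(3 \right)} \right)}} = \sqrt{\left(52 + 62\right) \left(-37\right) - 118} = \sqrt{114 \left(-37\right) - 118} = \sqrt{-4218 - 118} = \sqrt{-4336} = 4 i \sqrt{271}$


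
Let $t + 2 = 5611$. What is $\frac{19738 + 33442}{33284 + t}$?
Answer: $\frac{53180}{38893} \approx 1.3673$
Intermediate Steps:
$t = 5609$ ($t = -2 + 5611 = 5609$)
$\frac{19738 + 33442}{33284 + t} = \frac{19738 + 33442}{33284 + 5609} = \frac{53180}{38893}$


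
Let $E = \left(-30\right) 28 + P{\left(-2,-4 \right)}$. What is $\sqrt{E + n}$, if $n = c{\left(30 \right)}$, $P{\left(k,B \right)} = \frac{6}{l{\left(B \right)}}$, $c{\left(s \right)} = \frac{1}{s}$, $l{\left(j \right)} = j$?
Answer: $\frac{i \sqrt{189330}}{15} \approx 29.008 i$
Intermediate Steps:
$P{\left(k,B \right)} = \frac{6}{B}$
$n = \frac{1}{30} \approx 0.033333$
$E = - \frac{1683}{2}$ ($E = \left(-30\right) 28 + \frac{6}{-4} = -840 + 6 \left(- \frac{1}{4}\right) = -840 - \frac{3}{2} = - \frac{1683}{2} \approx -841.5$)
$\sqrt{E + n} = \sqrt{- \frac{1683}{2} + \frac{1}{30}} = \sqrt{- \frac{12622}{15}} = \frac{i \sqrt{189330}}{15}$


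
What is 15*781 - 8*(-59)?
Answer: 12187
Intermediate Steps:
15*781 - 8*(-59) = 11715 + 472 = 12187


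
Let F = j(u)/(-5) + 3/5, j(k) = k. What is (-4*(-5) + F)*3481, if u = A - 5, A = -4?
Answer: 389872/5 ≈ 77974.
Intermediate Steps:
u = -9 (u = -4 - 5 = -9)
F = 12/5 (F = -9/(-5) + 3/5 = -9*(-⅕) + 3*(⅕) = 9/5 + ⅗ = 12/5 ≈ 2.4000)
(-4*(-5) + F)*3481 = (-4*(-5) + 12/5)*3481 = (20 + 12/5)*3481 = (112/5)*3481 = 389872/5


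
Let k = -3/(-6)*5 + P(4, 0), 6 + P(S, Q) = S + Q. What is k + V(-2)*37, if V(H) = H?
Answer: -147/2 ≈ -73.500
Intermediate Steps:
P(S, Q) = -6 + Q + S (P(S, Q) = -6 + (S + Q) = -6 + (Q + S) = -6 + Q + S)
k = ½ (k = -3/(-6)*5 + (-6 + 0 + 4) = -3*(-⅙)*5 - 2 = (½)*5 - 2 = 5/2 - 2 = ½ ≈ 0.50000)
k + V(-2)*37 = ½ - 2*37 = ½ - 74 = -147/2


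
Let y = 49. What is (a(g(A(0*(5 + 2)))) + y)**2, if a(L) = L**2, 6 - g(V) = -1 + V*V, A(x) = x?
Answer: 9604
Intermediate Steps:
g(V) = 7 - V**2 (g(V) = 6 - (-1 + V*V) = 6 - (-1 + V**2) = 6 + (1 - V**2) = 7 - V**2)
(a(g(A(0*(5 + 2)))) + y)**2 = ((7 - (0*(5 + 2))**2)**2 + 49)**2 = ((7 - (0*7)**2)**2 + 49)**2 = ((7 - 1*0**2)**2 + 49)**2 = ((7 - 1*0)**2 + 49)**2 = ((7 + 0)**2 + 49)**2 = (7**2 + 49)**2 = (49 + 49)**2 = 98**2 = 9604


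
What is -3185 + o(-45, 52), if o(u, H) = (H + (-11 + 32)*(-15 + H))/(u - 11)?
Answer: -179189/56 ≈ -3199.8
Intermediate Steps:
o(u, H) = (-315 + 22*H)/(-11 + u) (o(u, H) = (H + 21*(-15 + H))/(-11 + u) = (H + (-315 + 21*H))/(-11 + u) = (-315 + 22*H)/(-11 + u))
-3185 + o(-45, 52) = -3185 + (-315 + 22*52)/(-11 - 45) = -3185 + (-315 + 1144)/(-56) = -3185 - 1/56*829 = -3185 - 829/56 = -179189/56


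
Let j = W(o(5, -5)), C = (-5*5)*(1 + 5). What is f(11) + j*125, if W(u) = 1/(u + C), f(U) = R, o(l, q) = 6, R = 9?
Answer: 1171/144 ≈ 8.1319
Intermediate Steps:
f(U) = 9
C = -150 (C = -25*6 = -150)
W(u) = 1/(-150 + u) (W(u) = 1/(u - 150) = 1/(-150 + u))
j = -1/144 (j = 1/(-150 + 6) = 1/(-144) = -1/144 ≈ -0.0069444)
f(11) + j*125 = 9 - 1/144*125 = 9 - 125/144 = 1171/144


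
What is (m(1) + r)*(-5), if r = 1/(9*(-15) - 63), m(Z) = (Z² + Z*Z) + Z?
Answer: -2965/198 ≈ -14.975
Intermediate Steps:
m(Z) = Z + 2*Z² (m(Z) = (Z² + Z²) + Z = 2*Z² + Z = Z + 2*Z²)
r = -1/198 (r = 1/(-135 - 63) = 1/(-198) = -1/198 ≈ -0.0050505)
(m(1) + r)*(-5) = (1*(1 + 2*1) - 1/198)*(-5) = (1*(1 + 2) - 1/198)*(-5) = (1*3 - 1/198)*(-5) = (3 - 1/198)*(-5) = (593/198)*(-5) = -2965/198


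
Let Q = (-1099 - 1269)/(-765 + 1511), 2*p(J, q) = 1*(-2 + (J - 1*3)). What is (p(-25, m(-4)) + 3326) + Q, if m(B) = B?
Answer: 1233819/373 ≈ 3307.8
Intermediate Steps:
p(J, q) = -5/2 + J/2 (p(J, q) = (1*(-2 + (J - 1*3)))/2 = (1*(-2 + (J - 3)))/2 = (1*(-2 + (-3 + J)))/2 = (1*(-5 + J))/2 = (-5 + J)/2 = -5/2 + J/2)
Q = -1184/373 (Q = -2368/746 = -2368*1/746 = -1184/373 ≈ -3.1743)
(p(-25, m(-4)) + 3326) + Q = ((-5/2 + (½)*(-25)) + 3326) - 1184/373 = ((-5/2 - 25/2) + 3326) - 1184/373 = (-15 + 3326) - 1184/373 = 3311 - 1184/373 = 1233819/373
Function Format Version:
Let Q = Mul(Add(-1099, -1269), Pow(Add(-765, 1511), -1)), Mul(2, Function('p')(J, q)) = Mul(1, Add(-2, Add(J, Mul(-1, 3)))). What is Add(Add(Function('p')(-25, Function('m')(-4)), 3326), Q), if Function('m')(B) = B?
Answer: Rational(1233819, 373) ≈ 3307.8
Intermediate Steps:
Function('p')(J, q) = Add(Rational(-5, 2), Mul(Rational(1, 2), J)) (Function('p')(J, q) = Mul(Rational(1, 2), Mul(1, Add(-2, Add(J, Mul(-1, 3))))) = Mul(Rational(1, 2), Mul(1, Add(-2, Add(J, -3)))) = Mul(Rational(1, 2), Mul(1, Add(-2, Add(-3, J)))) = Mul(Rational(1, 2), Mul(1, Add(-5, J))) = Mul(Rational(1, 2), Add(-5, J)) = Add(Rational(-5, 2), Mul(Rational(1, 2), J)))
Q = Rational(-1184, 373) (Q = Mul(-2368, Pow(746, -1)) = Mul(-2368, Rational(1, 746)) = Rational(-1184, 373) ≈ -3.1743)
Add(Add(Function('p')(-25, Function('m')(-4)), 3326), Q) = Add(Add(Add(Rational(-5, 2), Mul(Rational(1, 2), -25)), 3326), Rational(-1184, 373)) = Add(Add(Add(Rational(-5, 2), Rational(-25, 2)), 3326), Rational(-1184, 373)) = Add(Add(-15, 3326), Rational(-1184, 373)) = Add(3311, Rational(-1184, 373)) = Rational(1233819, 373)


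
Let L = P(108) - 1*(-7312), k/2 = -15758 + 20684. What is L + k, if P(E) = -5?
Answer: 17159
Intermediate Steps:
k = 9852 (k = 2*(-15758 + 20684) = 2*4926 = 9852)
L = 7307 (L = -5 - 1*(-7312) = -5 + 7312 = 7307)
L + k = 7307 + 9852 = 17159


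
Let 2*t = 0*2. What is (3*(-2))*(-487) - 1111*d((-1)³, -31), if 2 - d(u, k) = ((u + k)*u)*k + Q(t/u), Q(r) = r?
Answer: -1101412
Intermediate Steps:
t = 0 (t = (0*2)/2 = (½)*0 = 0)
d(u, k) = 2 - k*u*(k + u) (d(u, k) = 2 - (((u + k)*u)*k + 0/u) = 2 - (((k + u)*u)*k + 0) = 2 - ((u*(k + u))*k + 0) = 2 - (k*u*(k + u) + 0) = 2 - k*u*(k + u))
(3*(-2))*(-487) - 1111*d((-1)³, -31) = (3*(-2))*(-487) - 1111*(2 - 1*(-31)*((-1)³)² - 1*(-1)³*(-31)²) = -6*(-487) - 1111*(2 - 1*(-31)*(-1)² - 1*(-1)*961) = 2922 - 1111*(2 - 1*(-31)*1 + 961) = 2922 - 1111*(2 + 31 + 961) = 2922 - 1111*994 = 2922 - 1104334 = -1101412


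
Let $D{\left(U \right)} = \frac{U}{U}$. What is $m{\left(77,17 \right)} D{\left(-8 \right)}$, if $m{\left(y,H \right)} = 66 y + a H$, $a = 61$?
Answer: $6119$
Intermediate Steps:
$D{\left(U \right)} = 1$
$m{\left(y,H \right)} = 61 H + 66 y$ ($m{\left(y,H \right)} = 66 y + 61 H = 61 H + 66 y$)
$m{\left(77,17 \right)} D{\left(-8 \right)} = \left(61 \cdot 17 + 66 \cdot 77\right) 1 = \left(1037 + 5082\right) 1 = 6119 \cdot 1 = 6119$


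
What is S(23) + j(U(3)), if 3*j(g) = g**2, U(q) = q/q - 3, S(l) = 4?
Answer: 16/3 ≈ 5.3333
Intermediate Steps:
U(q) = -2 (U(q) = 1 - 3 = -2)
j(g) = g**2/3
S(23) + j(U(3)) = 4 + (1/3)*(-2)**2 = 4 + (1/3)*4 = 4 + 4/3 = 16/3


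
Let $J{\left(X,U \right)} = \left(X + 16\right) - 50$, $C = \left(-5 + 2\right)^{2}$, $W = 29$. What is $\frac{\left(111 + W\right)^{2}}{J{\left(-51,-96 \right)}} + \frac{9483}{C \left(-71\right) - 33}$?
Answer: $- \frac{931817}{3808} \approx -244.7$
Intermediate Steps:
$C = 9$ ($C = \left(-3\right)^{2} = 9$)
$J{\left(X,U \right)} = -34 + X$ ($J{\left(X,U \right)} = \left(16 + X\right) - 50 = -34 + X$)
$\frac{\left(111 + W\right)^{2}}{J{\left(-51,-96 \right)}} + \frac{9483}{C \left(-71\right) - 33} = \frac{\left(111 + 29\right)^{2}}{-34 - 51} + \frac{9483}{9 \left(-71\right) - 33} = \frac{140^{2}}{-85} + \frac{9483}{-639 - 33} = 19600 \left(- \frac{1}{85}\right) + \frac{9483}{-672} = - \frac{3920}{17} + 9483 \left(- \frac{1}{672}\right) = - \frac{3920}{17} - \frac{3161}{224} = - \frac{931817}{3808}$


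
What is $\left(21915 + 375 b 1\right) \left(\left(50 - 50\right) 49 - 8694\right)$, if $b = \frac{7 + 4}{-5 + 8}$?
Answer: $-202483260$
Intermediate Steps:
$b = \frac{11}{3} \approx 3.6667$
$\left(21915 + 375 b 1\right) \left(\left(50 - 50\right) 49 - 8694\right) = \left(21915 + 375 \cdot \frac{11}{3} \cdot 1\right) \left(\left(50 - 50\right) 49 - 8694\right) = \left(21915 + 375 \cdot \frac{11}{3}\right) \left(0 \cdot 49 - 8694\right) = \left(21915 + 1375\right) \left(0 - 8694\right) = 23290 \left(-8694\right) = -202483260$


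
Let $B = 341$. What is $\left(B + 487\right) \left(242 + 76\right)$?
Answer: $263304$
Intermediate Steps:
$\left(B + 487\right) \left(242 + 76\right) = \left(341 + 487\right) \left(242 + 76\right) = 828 \cdot 318 = 263304$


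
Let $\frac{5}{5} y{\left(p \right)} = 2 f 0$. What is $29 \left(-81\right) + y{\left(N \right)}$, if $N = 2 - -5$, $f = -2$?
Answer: $-2349$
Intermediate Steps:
$N = 7$ ($N = 2 + 5 = 7$)
$y{\left(p \right)} = 0$ ($y{\left(p \right)} = 2 \left(-2\right) 0 = \left(-4\right) 0 = 0$)
$29 \left(-81\right) + y{\left(N \right)} = 29 \left(-81\right) + 0 = -2349 + 0 = -2349$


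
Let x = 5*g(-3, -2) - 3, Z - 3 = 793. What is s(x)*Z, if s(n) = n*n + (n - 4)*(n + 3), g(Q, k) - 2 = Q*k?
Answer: 2140444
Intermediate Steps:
g(Q, k) = 2 + Q*k
Z = 796 (Z = 3 + 793 = 796)
x = 37 (x = 5*(2 - 3*(-2)) - 3 = 5*(2 + 6) - 3 = 5*8 - 3 = 40 - 3 = 37)
s(n) = n² + (-4 + n)*(3 + n)
s(x)*Z = (-12 - 1*37 + 2*37²)*796 = (-12 - 37 + 2*1369)*796 = (-12 - 37 + 2738)*796 = 2689*796 = 2140444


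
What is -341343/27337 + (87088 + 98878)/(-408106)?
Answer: -72193939450/5578196861 ≈ -12.942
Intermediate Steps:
-341343/27337 + (87088 + 98878)/(-408106) = -341343*1/27337 + 185966*(-1/408106) = -341343/27337 - 92983/204053 = -72193939450/5578196861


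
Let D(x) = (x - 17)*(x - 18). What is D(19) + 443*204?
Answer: 90374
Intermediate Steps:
D(x) = (-18 + x)*(-17 + x) (D(x) = (-17 + x)*(-18 + x) = (-18 + x)*(-17 + x))
D(19) + 443*204 = (306 + 19² - 35*19) + 443*204 = (306 + 361 - 665) + 90372 = 2 + 90372 = 90374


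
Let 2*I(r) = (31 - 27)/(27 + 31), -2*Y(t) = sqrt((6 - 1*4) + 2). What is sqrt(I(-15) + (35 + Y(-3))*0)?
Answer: sqrt(29)/29 ≈ 0.18570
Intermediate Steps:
Y(t) = -1 (Y(t) = -sqrt((6 - 1*4) + 2)/2 = -sqrt((6 - 4) + 2)/2 = -sqrt(2 + 2)/2 = -sqrt(4)/2 = -1/2*2 = -1)
I(r) = 1/29 (I(r) = ((31 - 27)/(27 + 31))/2 = (4/58)/2 = (4*(1/58))/2 = (1/2)*(2/29) = 1/29)
sqrt(I(-15) + (35 + Y(-3))*0) = sqrt(1/29 + (35 - 1)*0) = sqrt(1/29 + 34*0) = sqrt(1/29 + 0) = sqrt(1/29) = sqrt(29)/29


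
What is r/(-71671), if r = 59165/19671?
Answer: -59165/1409840241 ≈ -4.1966e-5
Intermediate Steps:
r = 59165/19671 (r = 59165*(1/19671) = 59165/19671 ≈ 3.0077)
r/(-71671) = (59165/19671)/(-71671) = (59165/19671)*(-1/71671) = -59165/1409840241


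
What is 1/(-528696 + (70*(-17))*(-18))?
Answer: -1/507276 ≈ -1.9713e-6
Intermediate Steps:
1/(-528696 + (70*(-17))*(-18)) = 1/(-528696 - 1190*(-18)) = 1/(-528696 + 21420) = 1/(-507276) = -1/507276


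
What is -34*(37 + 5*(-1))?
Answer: -1088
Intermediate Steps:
-34*(37 + 5*(-1)) = -34*(37 - 5) = -34*32 = -1088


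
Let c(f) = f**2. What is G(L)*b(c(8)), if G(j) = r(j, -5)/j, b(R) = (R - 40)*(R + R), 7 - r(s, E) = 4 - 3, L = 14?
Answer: 9216/7 ≈ 1316.6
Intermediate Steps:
r(s, E) = 6 (r(s, E) = 7 - (4 - 3) = 7 - 1*1 = 7 - 1 = 6)
b(R) = 2*R*(-40 + R) (b(R) = (-40 + R)*(2*R) = 2*R*(-40 + R))
G(j) = 6/j
G(L)*b(c(8)) = (6/14)*(2*8**2*(-40 + 8**2)) = (6*(1/14))*(2*64*(-40 + 64)) = 3*(2*64*24)/7 = (3/7)*3072 = 9216/7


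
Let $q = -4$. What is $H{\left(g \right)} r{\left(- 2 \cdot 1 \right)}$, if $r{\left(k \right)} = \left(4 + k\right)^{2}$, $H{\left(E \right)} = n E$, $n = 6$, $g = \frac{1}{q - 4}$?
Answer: $-3$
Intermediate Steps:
$g = - \frac{1}{8}$ ($g = \frac{1}{-4 - 4} = \frac{1}{-8} = - \frac{1}{8} \approx -0.125$)
$H{\left(E \right)} = 6 E$
$H{\left(g \right)} r{\left(- 2 \cdot 1 \right)} = 6 \left(- \frac{1}{8}\right) \left(4 - 2 \cdot 1\right)^{2} = - \frac{3 \left(4 - 2\right)^{2}}{4} = - \frac{3 \cdot 2^{2}}{4} = \left(- \frac{3}{4}\right) 4 = -3$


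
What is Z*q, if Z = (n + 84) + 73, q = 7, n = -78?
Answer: 553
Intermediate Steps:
Z = 79 (Z = (-78 + 84) + 73 = 6 + 73 = 79)
Z*q = 79*7 = 553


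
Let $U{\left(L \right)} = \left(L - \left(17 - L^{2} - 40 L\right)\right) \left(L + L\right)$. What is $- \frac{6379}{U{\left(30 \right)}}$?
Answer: $- \frac{6379}{126780} \approx -0.050315$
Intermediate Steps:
$U{\left(L \right)} = 2 L \left(-17 + L^{2} + 41 L\right)$ ($U{\left(L \right)} = \left(L - \left(17 - L^{2} - 40 L\right)\right) 2 L = \left(L + \left(-17 + L^{2} + 40 L\right)\right) 2 L = \left(-17 + L^{2} + 41 L\right) 2 L = 2 L \left(-17 + L^{2} + 41 L\right)$)
$- \frac{6379}{U{\left(30 \right)}} = - \frac{6379}{2 \cdot 30 \left(-17 + 30^{2} + 41 \cdot 30\right)} = - \frac{6379}{2 \cdot 30 \left(-17 + 900 + 1230\right)} = - \frac{6379}{2 \cdot 30 \cdot 2113} = - \frac{6379}{126780}$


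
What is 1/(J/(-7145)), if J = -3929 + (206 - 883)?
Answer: 7145/4606 ≈ 1.5512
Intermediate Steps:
J = -4606 (J = -3929 - 677 = -4606)
1/(J/(-7145)) = 1/(-4606/(-7145)) = 1/(-4606*(-1/7145)) = 1/(4606/7145) = 7145/4606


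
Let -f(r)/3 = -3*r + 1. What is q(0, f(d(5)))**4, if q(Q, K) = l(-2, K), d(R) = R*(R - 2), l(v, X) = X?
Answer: 303595776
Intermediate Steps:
d(R) = R*(-2 + R)
f(r) = -3 + 9*r (f(r) = -3*(-3*r + 1) = -3*(1 - 3*r) = -3 + 9*r)
q(Q, K) = K
q(0, f(d(5)))**4 = (-3 + 9*(5*(-2 + 5)))**4 = (-3 + 9*(5*3))**4 = (-3 + 9*15)**4 = (-3 + 135)**4 = 132**4 = 303595776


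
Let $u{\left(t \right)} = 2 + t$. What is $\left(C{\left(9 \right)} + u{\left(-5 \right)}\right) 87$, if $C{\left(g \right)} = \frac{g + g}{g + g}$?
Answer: $-174$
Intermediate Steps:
$C{\left(g \right)} = 1$ ($C{\left(g \right)} = \frac{2 g}{2 g} = 2 g \frac{1}{2 g} = 1$)
$\left(C{\left(9 \right)} + u{\left(-5 \right)}\right) 87 = \left(1 + \left(2 - 5\right)\right) 87 = \left(1 - 3\right) 87 = \left(-2\right) 87 = -174$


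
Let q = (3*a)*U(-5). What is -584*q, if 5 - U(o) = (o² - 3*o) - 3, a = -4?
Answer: -224256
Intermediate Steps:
U(o) = 8 - o² + 3*o (U(o) = 5 - ((o² - 3*o) - 3) = 5 - (-3 + o² - 3*o) = 5 + (3 - o² + 3*o) = 8 - o² + 3*o)
q = 384 (q = (3*(-4))*(8 - 1*(-5)² + 3*(-5)) = -12*(8 - 1*25 - 15) = -12*(8 - 25 - 15) = -12*(-32) = 384)
-584*q = -584*384 = -224256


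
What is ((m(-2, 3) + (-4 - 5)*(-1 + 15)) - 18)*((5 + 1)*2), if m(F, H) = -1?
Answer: -1740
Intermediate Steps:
((m(-2, 3) + (-4 - 5)*(-1 + 15)) - 18)*((5 + 1)*2) = ((-1 + (-4 - 5)*(-1 + 15)) - 18)*((5 + 1)*2) = ((-1 - 9*14) - 18)*(6*2) = ((-1 - 126) - 18)*12 = (-127 - 18)*12 = -145*12 = -1740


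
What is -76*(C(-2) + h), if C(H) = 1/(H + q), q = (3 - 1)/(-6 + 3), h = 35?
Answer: -5263/2 ≈ -2631.5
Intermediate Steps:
q = -⅔ (q = 2/(-3) = 2*(-⅓) = -⅔ ≈ -0.66667)
C(H) = 1/(-⅔ + H) (C(H) = 1/(H - ⅔) = 1/(-⅔ + H))
-76*(C(-2) + h) = -76*(3/(-2 + 3*(-2)) + 35) = -76*(3/(-2 - 6) + 35) = -76*(3/(-8) + 35) = -76*(3*(-⅛) + 35) = -76*(-3/8 + 35) = -76*277/8 = -5263/2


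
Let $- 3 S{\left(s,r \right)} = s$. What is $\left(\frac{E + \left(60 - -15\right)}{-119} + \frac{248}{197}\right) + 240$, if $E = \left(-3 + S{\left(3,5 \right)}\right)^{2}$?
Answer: $\frac{805415}{3349} \approx 240.49$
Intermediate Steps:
$S{\left(s,r \right)} = - \frac{s}{3}$
$E = 16$ ($E = \left(-3 - 1\right)^{2} = \left(-4\right)^{2} = 16$)
$\left(\frac{E + \left(60 - -15\right)}{-119} + \frac{248}{197}\right) + 240 = \left(\frac{16 + \left(60 - -15\right)}{-119} + \frac{248}{197}\right) + 240 = \left(\left(16 + \left(60 + 15\right)\right) \left(- \frac{1}{119}\right) + 248 \cdot \frac{1}{197}\right) + 240 = \left(\left(16 + 75\right) \left(- \frac{1}{119}\right) + \frac{248}{197}\right) + 240 = \left(91 \left(- \frac{1}{119}\right) + \frac{248}{197}\right) + 240 = \left(- \frac{13}{17} + \frac{248}{197}\right) + 240 = \frac{1655}{3349} + 240 = \frac{805415}{3349}$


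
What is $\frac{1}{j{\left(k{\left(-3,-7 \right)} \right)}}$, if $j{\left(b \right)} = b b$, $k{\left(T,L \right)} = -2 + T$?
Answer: $\frac{1}{25} \approx 0.04$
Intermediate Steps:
$j{\left(b \right)} = b^{2}$
$\frac{1}{j{\left(k{\left(-3,-7 \right)} \right)}} = \frac{1}{\left(-2 - 3\right)^{2}} = \frac{1}{\left(-5\right)^{2}} = \frac{1}{25}$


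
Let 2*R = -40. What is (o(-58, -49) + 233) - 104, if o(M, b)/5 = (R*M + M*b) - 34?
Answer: 19969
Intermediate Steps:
R = -20 (R = (½)*(-40) = -20)
o(M, b) = -170 - 100*M + 5*M*b (o(M, b) = 5*((-20*M + M*b) - 34) = 5*(-34 - 20*M + M*b) = -170 - 100*M + 5*M*b)
(o(-58, -49) + 233) - 104 = ((-170 - 100*(-58) + 5*(-58)*(-49)) + 233) - 104 = ((-170 + 5800 + 14210) + 233) - 104 = (19840 + 233) - 104 = 20073 - 104 = 19969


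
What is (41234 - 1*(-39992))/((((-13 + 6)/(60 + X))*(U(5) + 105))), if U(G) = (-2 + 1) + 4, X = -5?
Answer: -2233715/378 ≈ -5909.3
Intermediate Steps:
U(G) = 3 (U(G) = -1 + 4 = 3)
(41234 - 1*(-39992))/((((-13 + 6)/(60 + X))*(U(5) + 105))) = (41234 - 1*(-39992))/((((-13 + 6)/(60 - 5))*(3 + 105))) = (41234 + 39992)/((-7/55*108)) = 81226/((-7*1/55*108)) = 81226/((-7/55*108)) = 81226/(-756/55) = 81226*(-55/756) = -2233715/378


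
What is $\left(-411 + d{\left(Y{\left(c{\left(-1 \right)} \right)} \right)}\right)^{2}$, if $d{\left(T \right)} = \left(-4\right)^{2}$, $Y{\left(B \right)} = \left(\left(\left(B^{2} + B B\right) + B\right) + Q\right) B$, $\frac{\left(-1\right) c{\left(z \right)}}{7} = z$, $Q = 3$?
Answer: $156025$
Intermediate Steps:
$c{\left(z \right)} = - 7 z$
$Y{\left(B \right)} = B \left(3 + B + 2 B^{2}\right)$ ($Y{\left(B \right)} = \left(\left(\left(B^{2} + B B\right) + B\right) + 3\right) B = \left(\left(\left(B^{2} + B^{2}\right) + B\right) + 3\right) B = \left(\left(2 B^{2} + B\right) + 3\right) B = \left(\left(B + 2 B^{2}\right) + 3\right) B = \left(3 + B + 2 B^{2}\right) B = B \left(3 + B + 2 B^{2}\right)$)
$d{\left(T \right)} = 16$
$\left(-411 + d{\left(Y{\left(c{\left(-1 \right)} \right)} \right)}\right)^{2} = \left(-411 + 16\right)^{2} = \left(-395\right)^{2} = 156025$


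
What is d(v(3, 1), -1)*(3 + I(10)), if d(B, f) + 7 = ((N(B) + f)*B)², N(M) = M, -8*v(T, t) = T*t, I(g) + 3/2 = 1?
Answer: -137915/8192 ≈ -16.835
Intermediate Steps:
I(g) = -½ (I(g) = -3/2 + 1 = -½)
v(T, t) = -T*t/8
d(B, f) = -7 + B²*(B + f)² (d(B, f) = -7 + ((B + f)*B)² = -7 + (B*(B + f))² = -7 + B²*(B + f)²)
d(v(3, 1), -1)*(3 + I(10)) = (-7 + (-⅛*3*1)²*(-⅛*3*1 - 1)²)*(3 - ½) = (-7 + (-3/8)²*(-3/8 - 1)²)*(5/2) = (-7 + 9*(-11/8)²/64)*(5/2) = (-7 + (9/64)*(121/64))*(5/2) = (-7 + 1089/4096)*(5/2) = -27583/4096*5/2 = -137915/8192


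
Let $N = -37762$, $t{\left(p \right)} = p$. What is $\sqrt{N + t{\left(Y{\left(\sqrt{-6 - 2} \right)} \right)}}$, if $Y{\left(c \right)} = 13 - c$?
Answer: $\sqrt{-37749 - 2 i \sqrt{2}} \approx 0.0073 - 194.29 i$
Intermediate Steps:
$\sqrt{N + t{\left(Y{\left(\sqrt{-6 - 2} \right)} \right)}} = \sqrt{-37762 + \left(13 - \sqrt{-6 - 2}\right)} = \sqrt{-37762 + \left(13 - \sqrt{-8}\right)} = \sqrt{-37762 + \left(13 - 2 i \sqrt{2}\right)} = \sqrt{-37749 - 2 i \sqrt{2}}$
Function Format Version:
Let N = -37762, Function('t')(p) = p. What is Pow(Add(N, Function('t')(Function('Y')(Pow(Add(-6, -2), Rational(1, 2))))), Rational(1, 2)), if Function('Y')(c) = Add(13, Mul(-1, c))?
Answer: Pow(Add(-37749, Mul(-2, I, Pow(2, Rational(1, 2)))), Rational(1, 2)) ≈ Add(0.0073, Mul(-194.29, I))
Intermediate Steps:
Pow(Add(N, Function('t')(Function('Y')(Pow(Add(-6, -2), Rational(1, 2))))), Rational(1, 2)) = Pow(Add(-37762, Add(13, Mul(-1, Pow(Add(-6, -2), Rational(1, 2))))), Rational(1, 2)) = Pow(Add(-37762, Add(13, Mul(-1, Pow(-8, Rational(1, 2))))), Rational(1, 2)) = Pow(Add(-37762, Add(13, Mul(-1, Mul(2, I, Pow(2, Rational(1, 2)))))), Rational(1, 2)) = Pow(Add(-37762, Add(13, Mul(-2, I, Pow(2, Rational(1, 2))))), Rational(1, 2)) = Pow(Add(-37749, Mul(-2, I, Pow(2, Rational(1, 2)))), Rational(1, 2))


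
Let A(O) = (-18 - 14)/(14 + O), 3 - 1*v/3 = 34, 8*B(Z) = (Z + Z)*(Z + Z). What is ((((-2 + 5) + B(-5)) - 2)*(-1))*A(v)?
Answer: -432/79 ≈ -5.4684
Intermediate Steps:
B(Z) = Z²/2 (B(Z) = ((Z + Z)*(Z + Z))/8 = ((2*Z)*(2*Z))/8 = (4*Z²)/8 = Z²/2)
v = -93 (v = 9 - 3*34 = 9 - 102 = -93)
A(O) = -32/(14 + O)
((((-2 + 5) + B(-5)) - 2)*(-1))*A(v) = ((((-2 + 5) + (½)*(-5)²) - 2)*(-1))*(-32/(14 - 93)) = (((3 + (½)*25) - 2)*(-1))*(-32/(-79)) = (((3 + 25/2) - 2)*(-1))*(-32*(-1/79)) = ((31/2 - 2)*(-1))*(32/79) = ((27/2)*(-1))*(32/79) = -27/2*32/79 = -432/79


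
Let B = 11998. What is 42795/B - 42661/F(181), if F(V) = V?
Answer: -504100783/2171638 ≈ -232.13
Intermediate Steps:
42795/B - 42661/F(181) = 42795/11998 - 42661/181 = -504100783/2171638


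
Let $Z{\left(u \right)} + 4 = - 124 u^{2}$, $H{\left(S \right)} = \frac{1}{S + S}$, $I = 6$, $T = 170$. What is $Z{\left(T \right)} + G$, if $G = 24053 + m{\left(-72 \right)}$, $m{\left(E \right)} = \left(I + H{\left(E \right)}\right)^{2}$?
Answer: $- \frac{73810104767}{20736} \approx -3.5595 \cdot 10^{6}$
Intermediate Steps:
$H{\left(S \right)} = \frac{1}{2 S}$
$m{\left(E \right)} = \left(6 + \frac{1}{2 E}\right)^{2}$
$Z{\left(u \right)} = -4 - 124 u^{2}$
$G = \frac{499507777}{20736}$ ($G = 24053 + \frac{\left(1 + 12 \left(-72\right)\right)^{2}}{4 \cdot 5184} = 24053 + \frac{1}{4} \cdot \frac{1}{5184} \left(1 - 864\right)^{2} = 24053 + \frac{1}{4} \cdot \frac{1}{5184} \left(-863\right)^{2} = 24053 + \frac{1}{4} \cdot \frac{1}{5184} \cdot 744769 = 24053 + \frac{744769}{20736} = \frac{499507777}{20736} \approx 24089.0$)
$Z{\left(T \right)} + G = \left(-4 - 124 \cdot 170^{2}\right) + \frac{499507777}{20736} = \left(-4 - 3583600\right) + \frac{499507777}{20736} = -3583604 + \frac{499507777}{20736} = - \frac{73810104767}{20736}$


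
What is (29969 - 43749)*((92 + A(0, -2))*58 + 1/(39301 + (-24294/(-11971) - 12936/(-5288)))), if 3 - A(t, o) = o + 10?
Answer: -5406564912906467635/77754396643 ≈ -6.9534e+7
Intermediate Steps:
A(t, o) = -7 - o (A(t, o) = 3 - (o + 10) = 3 - (10 + o) = 3 + (-10 - o) = -7 - o)
(29969 - 43749)*((92 + A(0, -2))*58 + 1/(39301 + (-24294/(-11971) - 12936/(-5288)))) = (29969 - 43749)*((92 + (-7 - 1*(-2)))*58 + 1/(39301 + (-24294/(-11971) - 12936/(-5288)))) = -13780*((92 + (-7 + 2))*58 + 1/(39301 + (-24294*(-1/11971) - 12936*(-1/5288)))) = -13780*((92 - 5)*58 + 1/(39301 + (24294/11971 + 1617/661))) = -13780*(87*58 + 1/(39301 + 35415441/7912831)) = -13780*(5046 + 1/(311017586572/7912831)) = -13780*(5046 + 7912831/311017586572) = -13780*1569394749755143/311017586572 = -5406564912906467635/77754396643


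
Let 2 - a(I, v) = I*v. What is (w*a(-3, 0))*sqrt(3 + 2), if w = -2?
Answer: -4*sqrt(5) ≈ -8.9443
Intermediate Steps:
a(I, v) = 2 - I*v
(w*a(-3, 0))*sqrt(3 + 2) = (-2*(2 - 1*(-3)*0))*sqrt(3 + 2) = (-2*(2 + 0))*sqrt(5) = (-2*2)*sqrt(5) = -4*sqrt(5)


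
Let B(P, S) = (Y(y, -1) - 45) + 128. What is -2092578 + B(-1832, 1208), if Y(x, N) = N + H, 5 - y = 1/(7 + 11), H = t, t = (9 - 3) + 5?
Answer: -2092485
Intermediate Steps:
t = 11 (t = 6 + 5 = 11)
H = 11
y = 89/18 (y = 5 - 1/(7 + 11) = 5 - 1/18 = 89/18 ≈ 4.9444)
Y(x, N) = 11 + N (Y(x, N) = N + 11 = 11 + N)
B(P, S) = 93 (B(P, S) = ((11 - 1) - 45) + 128 = (10 - 45) + 128 = -35 + 128 = 93)
-2092578 + B(-1832, 1208) = -2092578 + 93 = -2092485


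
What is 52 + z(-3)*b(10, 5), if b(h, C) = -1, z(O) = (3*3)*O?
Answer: 79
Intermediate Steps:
z(O) = 9*O
52 + z(-3)*b(10, 5) = 52 + (9*(-3))*(-1) = 52 - 27*(-1) = 52 + 27 = 79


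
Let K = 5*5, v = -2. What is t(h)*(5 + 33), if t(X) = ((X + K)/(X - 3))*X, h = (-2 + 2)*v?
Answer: 0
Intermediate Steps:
h = 0 (h = (-2 + 2)*(-2) = 0*(-2) = 0)
K = 25
t(X) = X*(25 + X)/(-3 + X) (t(X) = ((X + 25)/(X - 3))*X = ((25 + X)/(-3 + X))*X = X*(25 + X)/(-3 + X))
t(h)*(5 + 33) = (0*(25 + 0)/(-3 + 0))*(5 + 33) = (0*25/(-3))*38 = (0*(-⅓)*25)*38 = 0*38 = 0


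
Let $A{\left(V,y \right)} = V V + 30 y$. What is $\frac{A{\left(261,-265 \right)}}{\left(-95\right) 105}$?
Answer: $- \frac{20057}{3325} \approx -6.0322$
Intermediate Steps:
$A{\left(V,y \right)} = V^{2} + 30 y$
$\frac{A{\left(261,-265 \right)}}{\left(-95\right) 105} = \frac{261^{2} + 30 \left(-265\right)}{\left(-95\right) 105} = \frac{68121 - 7950}{-9975} = 60171 \left(- \frac{1}{9975}\right) = - \frac{20057}{3325}$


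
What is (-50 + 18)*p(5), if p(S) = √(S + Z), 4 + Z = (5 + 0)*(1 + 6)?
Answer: -192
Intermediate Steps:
Z = 31 (Z = -4 + (5 + 0)*(1 + 6) = -4 + 5*7 = -4 + 35 = 31)
p(S) = √(31 + S) (p(S) = √(S + 31) = √(31 + S))
(-50 + 18)*p(5) = (-50 + 18)*√(31 + 5) = -32*√36 = -32*6 = -192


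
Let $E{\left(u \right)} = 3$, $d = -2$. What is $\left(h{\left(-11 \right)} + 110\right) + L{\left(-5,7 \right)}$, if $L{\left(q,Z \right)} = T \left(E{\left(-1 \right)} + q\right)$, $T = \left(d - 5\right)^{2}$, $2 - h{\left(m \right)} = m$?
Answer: $25$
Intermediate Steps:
$h{\left(m \right)} = 2 - m$
$T = 49$ ($T = \left(-2 - 5\right)^{2} = \left(-7\right)^{2} = 49$)
$L{\left(q,Z \right)} = 147 + 49 q$ ($L{\left(q,Z \right)} = 49 \left(3 + q\right) = 147 + 49 q$)
$\left(h{\left(-11 \right)} + 110\right) + L{\left(-5,7 \right)} = \left(\left(2 - -11\right) + 110\right) + \left(147 + 49 \left(-5\right)\right) = \left(\left(2 + 11\right) + 110\right) + \left(147 - 245\right) = \left(13 + 110\right) - 98 = 123 - 98 = 25$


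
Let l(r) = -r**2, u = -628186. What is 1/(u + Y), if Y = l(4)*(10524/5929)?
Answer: -5929/3724683178 ≈ -1.5918e-6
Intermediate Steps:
Y = -168384/5929 (Y = (-1*4**2)*(10524/5929) = (-1*16)*(10524*(1/5929)) = -16*10524/5929 = -168384/5929 ≈ -28.400)
1/(u + Y) = 1/(-628186 - 168384/5929) = 1/(-3724683178/5929) = -5929/3724683178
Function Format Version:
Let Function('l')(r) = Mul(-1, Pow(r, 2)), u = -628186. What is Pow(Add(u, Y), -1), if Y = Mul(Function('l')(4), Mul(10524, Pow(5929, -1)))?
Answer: Rational(-5929, 3724683178) ≈ -1.5918e-6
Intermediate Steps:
Y = Rational(-168384, 5929) (Y = Mul(Mul(-1, Pow(4, 2)), Mul(10524, Pow(5929, -1))) = Mul(Mul(-1, 16), Mul(10524, Rational(1, 5929))) = Mul(-16, Rational(10524, 5929)) = Rational(-168384, 5929) ≈ -28.400)
Pow(Add(u, Y), -1) = Pow(Add(-628186, Rational(-168384, 5929)), -1) = Pow(Rational(-3724683178, 5929), -1) = Rational(-5929, 3724683178)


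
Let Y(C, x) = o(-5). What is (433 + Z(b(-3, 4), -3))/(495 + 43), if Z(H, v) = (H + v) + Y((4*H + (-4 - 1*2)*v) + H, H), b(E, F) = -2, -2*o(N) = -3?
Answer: 859/1076 ≈ 0.79833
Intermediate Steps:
o(N) = 3/2 (o(N) = -½*(-3) = 3/2)
Y(C, x) = 3/2
Z(H, v) = 3/2 + H + v (Z(H, v) = (H + v) + 3/2 = 3/2 + H + v)
(433 + Z(b(-3, 4), -3))/(495 + 43) = (433 + (3/2 - 2 - 3))/(495 + 43) = (433 - 7/2)/538 = (859/2)*(1/538) = 859/1076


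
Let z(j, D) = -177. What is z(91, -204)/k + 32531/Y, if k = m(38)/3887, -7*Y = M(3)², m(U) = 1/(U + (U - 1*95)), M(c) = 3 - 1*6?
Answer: 117420112/9 ≈ 1.3047e+7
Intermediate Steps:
M(c) = -3 (M(c) = 3 - 6 = -3)
m(U) = 1/(-95 + 2*U) (m(U) = 1/(U + (U - 95)) = 1/(U + (-95 + U)) = 1/(-95 + 2*U))
Y = -9/7 (Y = -⅐*(-3)² = -⅐*9 = -9/7 ≈ -1.2857)
k = -1/73853 (k = 1/((-95 + 2*38)*3887) = (1/3887)/(-95 + 76) = (1/3887)/(-19) = -1/19*1/3887 = -1/73853 ≈ -1.3540e-5)
z(91, -204)/k + 32531/Y = -177/(-1/73853) + 32531/(-9/7) = -177*(-73853) + 32531*(-7/9) = 13071981 - 227717/9 = 117420112/9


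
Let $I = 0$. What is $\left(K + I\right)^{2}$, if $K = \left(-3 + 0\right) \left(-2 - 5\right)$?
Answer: $441$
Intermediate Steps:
$K = 21$ ($K = \left(-3\right) \left(-7\right) = 21$)
$\left(K + I\right)^{2} = \left(21 + 0\right)^{2} = 21^{2} = 441$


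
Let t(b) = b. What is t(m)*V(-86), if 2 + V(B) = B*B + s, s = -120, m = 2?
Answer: 14548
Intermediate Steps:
V(B) = -122 + B² (V(B) = -2 + (B*B - 120) = -2 + (B² - 120) = -2 + (-120 + B²) = -122 + B²)
t(m)*V(-86) = 2*(-122 + (-86)²) = 2*(-122 + 7396) = 2*7274 = 14548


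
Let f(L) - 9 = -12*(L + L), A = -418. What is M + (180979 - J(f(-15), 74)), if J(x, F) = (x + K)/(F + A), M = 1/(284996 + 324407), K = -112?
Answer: 37939622681643/209634632 ≈ 1.8098e+5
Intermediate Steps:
M = 1/609403 ≈ 1.6410e-6
f(L) = 9 - 24*L (f(L) = 9 - 12*(L + L) = 9 - 24*L)
J(x, F) = (-112 + x)/(-418 + F) (J(x, F) = (x - 112)/(F - 418) = (-112 + x)/(-418 + F))
M + (180979 - J(f(-15), 74)) = 1/609403 + (180979 - (-112 + (9 - 24*(-15)))/(-418 + 74)) = 1/609403 + (180979 - (-112 + (9 + 360))/(-344)) = 1/609403 + (180979 - (-1)*(-112 + 369)/344) = 1/609403 + (180979 - (-1)*257/344) = 1/609403 + (180979 - 1*(-257/344)) = 1/609403 + (180979 + 257/344) = 1/609403 + 62257033/344 = 37939622681643/209634632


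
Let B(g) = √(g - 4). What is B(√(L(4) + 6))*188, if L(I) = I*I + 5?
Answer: 188*√(-4 + 3*√3) ≈ 205.61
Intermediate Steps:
L(I) = 5 + I² (L(I) = I² + 5 = 5 + I²)
B(g) = √(-4 + g)
B(√(L(4) + 6))*188 = √(-4 + √((5 + 4²) + 6))*188 = √(-4 + √((5 + 16) + 6))*188 = √(-4 + √(21 + 6))*188 = √(-4 + √27)*188 = √(-4 + 3*√3)*188 = 188*√(-4 + 3*√3)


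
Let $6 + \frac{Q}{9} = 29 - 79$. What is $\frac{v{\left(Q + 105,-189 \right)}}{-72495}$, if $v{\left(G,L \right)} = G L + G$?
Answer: $- \frac{25004}{24165} \approx -1.0347$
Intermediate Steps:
$Q = -504$ ($Q = -54 + 9 \left(29 - 79\right) = -54 + 9 \left(-50\right) = -54 - 450 = -504$)
$v{\left(G,L \right)} = G + G L$
$\frac{v{\left(Q + 105,-189 \right)}}{-72495} = \frac{\left(-504 + 105\right) \left(1 - 189\right)}{-72495} = \left(-399\right) \left(-188\right) \left(- \frac{1}{72495}\right) = 75012 \left(- \frac{1}{72495}\right) = - \frac{25004}{24165}$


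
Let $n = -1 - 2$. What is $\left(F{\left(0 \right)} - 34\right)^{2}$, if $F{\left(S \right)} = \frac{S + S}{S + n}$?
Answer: $1156$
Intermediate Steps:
$n = -3$ ($n = -1 - 2 = -3$)
$F{\left(S \right)} = \frac{2 S}{-3 + S}$ ($F{\left(S \right)} = \frac{S + S}{S - 3} = \frac{2 S}{-3 + S}$)
$\left(F{\left(0 \right)} - 34\right)^{2} = \left(2 \cdot 0 \frac{1}{-3 + 0} - 34\right)^{2} = \left(2 \cdot 0 \frac{1}{-3} - 34\right)^{2} = \left(2 \cdot 0 \left(- \frac{1}{3}\right) - 34\right)^{2} = \left(0 - 34\right)^{2} = \left(-34\right)^{2} = 1156$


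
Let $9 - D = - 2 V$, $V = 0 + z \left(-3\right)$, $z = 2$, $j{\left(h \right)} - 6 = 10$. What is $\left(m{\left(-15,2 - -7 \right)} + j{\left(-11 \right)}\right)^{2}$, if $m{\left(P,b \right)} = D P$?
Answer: $3721$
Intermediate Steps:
$j{\left(h \right)} = 16$ ($j{\left(h \right)} = 6 + 10 = 16$)
$V = -6$ ($V = 0 + 2 \left(-3\right) = 0 - 6 = -6$)
$D = -3$ ($D = 9 - \left(-2\right) \left(-6\right) = 9 - 12 = -3$)
$m{\left(P,b \right)} = - 3 P$
$\left(m{\left(-15,2 - -7 \right)} + j{\left(-11 \right)}\right)^{2} = \left(\left(-3\right) \left(-15\right) + 16\right)^{2} = \left(45 + 16\right)^{2} = 61^{2} = 3721$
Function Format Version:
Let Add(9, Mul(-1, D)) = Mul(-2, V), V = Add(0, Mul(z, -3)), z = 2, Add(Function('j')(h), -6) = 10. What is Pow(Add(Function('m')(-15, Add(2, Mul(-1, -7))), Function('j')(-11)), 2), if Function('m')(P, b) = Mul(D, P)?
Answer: 3721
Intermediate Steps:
Function('j')(h) = 16 (Function('j')(h) = Add(6, 10) = 16)
V = -6 (V = Add(0, Mul(2, -3)) = Add(0, -6) = -6)
D = -3 (D = Add(9, Mul(-1, Mul(-2, -6))) = Add(9, Mul(-1, 12)) = Add(9, -12) = -3)
Function('m')(P, b) = Mul(-3, P)
Pow(Add(Function('m')(-15, Add(2, Mul(-1, -7))), Function('j')(-11)), 2) = Pow(Add(Mul(-3, -15), 16), 2) = Pow(Add(45, 16), 2) = Pow(61, 2) = 3721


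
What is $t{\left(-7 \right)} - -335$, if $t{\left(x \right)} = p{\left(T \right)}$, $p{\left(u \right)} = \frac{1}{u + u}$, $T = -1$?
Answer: $\frac{669}{2} \approx 334.5$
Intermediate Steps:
$p{\left(u \right)} = \frac{1}{2 u}$
$t{\left(x \right)} = - \frac{1}{2}$ ($t{\left(x \right)} = \frac{1}{2 \left(-1\right)} = \frac{1}{2} \left(-1\right) = - \frac{1}{2}$)
$t{\left(-7 \right)} - -335 = - \frac{1}{2} - -335 = - \frac{1}{2} + 335 = \frac{669}{2}$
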